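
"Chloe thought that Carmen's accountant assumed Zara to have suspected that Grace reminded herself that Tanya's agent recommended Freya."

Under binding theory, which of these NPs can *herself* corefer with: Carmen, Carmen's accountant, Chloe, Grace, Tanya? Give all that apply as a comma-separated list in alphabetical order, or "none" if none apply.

Grace

*herself* is a reflexive; Principle A requires it to be bound within its binding domain — the clause headed by 'reminded'.
— Carmen: possessor inside the subject DP of the clause headed by 'assumed'; does not c-command the reflexive — cannot bind it (Principle A).
— Carmen's accountant: subject of the clause headed by 'assumed'; c-commands the reflexive but lies outside its binding domain — cannot bind it (Principle A).
— Chloe: subject of the matrix clause; c-commands the reflexive but lies outside its binding domain — cannot bind it (Principle A).
— Grace: subject of the clause headed by 'reminded'; c-commands the reflexive within its binding domain — allowed (Principle A).
— Tanya: possessor inside the subject DP of the clause headed by 'recommended'; does not c-command the reflexive — cannot bind it (Principle A).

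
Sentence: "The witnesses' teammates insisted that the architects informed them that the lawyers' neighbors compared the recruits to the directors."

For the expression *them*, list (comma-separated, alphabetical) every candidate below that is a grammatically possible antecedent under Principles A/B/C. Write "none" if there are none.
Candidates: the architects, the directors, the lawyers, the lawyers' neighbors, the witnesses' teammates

*them* is a pronoun; Principle B requires it to be free in its binding domain — the clause headed by 'informed'.
— the architects: subject of the clause headed by 'informed'; c-commands the pronoun within its binding domain — blocked (Principle B).
— the directors: second object of the clause headed by 'compared'; is c-commanded by the pronoun; coreference would bind this R-expression — blocked (Principle C).
— the lawyers: possessor inside the subject DP of the clause headed by 'compared'; is c-commanded by the pronoun; coreference would bind this R-expression — blocked (Principle C).
— the lawyers' neighbors: subject of the clause headed by 'compared'; is c-commanded by the pronoun; coreference would bind this R-expression — blocked (Principle C).
— the witnesses' teammates: subject of the matrix clause; c-commands the pronoun but lies outside its binding domain — allowed.

the witnesses' teammates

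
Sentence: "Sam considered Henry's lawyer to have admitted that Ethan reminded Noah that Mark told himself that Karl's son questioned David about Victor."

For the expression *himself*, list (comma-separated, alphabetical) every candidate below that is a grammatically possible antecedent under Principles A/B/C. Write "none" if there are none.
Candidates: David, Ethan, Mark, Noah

*himself* is a reflexive; Principle A requires it to be bound within its binding domain — the clause headed by 'told'.
— David: object of the clause headed by 'questioned'; does not c-command the reflexive — cannot bind it (Principle A).
— Ethan: subject of the clause headed by 'reminded'; c-commands the reflexive but lies outside its binding domain — cannot bind it (Principle A).
— Mark: subject of the clause headed by 'told'; c-commands the reflexive within its binding domain — allowed (Principle A).
— Noah: object of the clause headed by 'reminded'; c-commands the reflexive but lies outside its binding domain — cannot bind it (Principle A).

Mark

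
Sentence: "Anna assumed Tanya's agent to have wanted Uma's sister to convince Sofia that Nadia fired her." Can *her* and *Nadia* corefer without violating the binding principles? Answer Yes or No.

*Nadia* is an R-expression; Principle C requires it to be free (not bound by any c-commanding expression).
— her: object of the clause headed by 'fired'; the R-expression locally c-commands the pronoun — coreference blocked (Principle B on the pronoun).

No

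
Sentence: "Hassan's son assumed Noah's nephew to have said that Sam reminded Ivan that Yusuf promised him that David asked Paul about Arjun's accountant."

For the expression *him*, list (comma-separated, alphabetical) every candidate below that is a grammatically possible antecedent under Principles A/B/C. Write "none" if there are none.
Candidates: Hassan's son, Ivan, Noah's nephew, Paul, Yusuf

*him* is a pronoun; Principle B requires it to be free in its binding domain — the clause headed by 'promised'.
— Hassan's son: subject of the matrix clause; c-commands the pronoun but lies outside its binding domain — allowed.
— Ivan: object of the clause headed by 'reminded'; c-commands the pronoun but lies outside its binding domain — allowed.
— Noah's nephew: subject of the clause headed by 'said'; c-commands the pronoun but lies outside its binding domain — allowed.
— Paul: object of the clause headed by 'asked'; is c-commanded by the pronoun; coreference would bind this R-expression — blocked (Principle C).
— Yusuf: subject of the clause headed by 'promised'; c-commands the pronoun within its binding domain — blocked (Principle B).

Hassan's son, Ivan, Noah's nephew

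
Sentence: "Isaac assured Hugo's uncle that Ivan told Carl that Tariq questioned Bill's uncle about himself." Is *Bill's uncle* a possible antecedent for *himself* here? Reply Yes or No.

*himself* is a reflexive; Principle A requires it to be bound within its binding domain — the clause headed by 'questioned'.
— Bill's uncle: object of the clause headed by 'questioned'; c-commands the reflexive within its binding domain — allowed (Principle A).

Yes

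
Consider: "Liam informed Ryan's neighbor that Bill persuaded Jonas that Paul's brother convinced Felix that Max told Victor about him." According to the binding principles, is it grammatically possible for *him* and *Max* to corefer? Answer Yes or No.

No

*him* is a pronoun; Principle B requires it to be free in its binding domain — the clause headed by 'told'.
— Max: subject of the clause headed by 'told'; c-commands the pronoun within its binding domain — blocked (Principle B).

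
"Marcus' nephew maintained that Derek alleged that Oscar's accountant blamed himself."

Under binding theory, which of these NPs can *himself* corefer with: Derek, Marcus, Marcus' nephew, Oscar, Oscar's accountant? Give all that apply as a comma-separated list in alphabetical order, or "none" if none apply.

*himself* is a reflexive; Principle A requires it to be bound within its binding domain — the clause headed by 'blamed'.
— Derek: subject of the clause headed by 'alleged'; c-commands the reflexive but lies outside its binding domain — cannot bind it (Principle A).
— Marcus: possessor inside the subject DP of the matrix clause; does not c-command the reflexive — cannot bind it (Principle A).
— Marcus' nephew: subject of the matrix clause; c-commands the reflexive but lies outside its binding domain — cannot bind it (Principle A).
— Oscar: possessor inside the subject DP of the clause headed by 'blamed'; does not c-command the reflexive — cannot bind it (Principle A).
— Oscar's accountant: subject of the clause headed by 'blamed'; c-commands the reflexive within its binding domain — allowed (Principle A).

Oscar's accountant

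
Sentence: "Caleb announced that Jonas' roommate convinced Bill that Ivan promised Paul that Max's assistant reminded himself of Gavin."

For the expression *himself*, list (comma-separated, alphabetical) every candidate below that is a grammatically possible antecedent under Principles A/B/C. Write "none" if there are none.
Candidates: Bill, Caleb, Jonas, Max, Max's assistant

Max's assistant

*himself* is a reflexive; Principle A requires it to be bound within its binding domain — the clause headed by 'reminded'.
— Bill: object of the clause headed by 'convinced'; c-commands the reflexive but lies outside its binding domain — cannot bind it (Principle A).
— Caleb: subject of the matrix clause; c-commands the reflexive but lies outside its binding domain — cannot bind it (Principle A).
— Jonas: possessor inside the subject DP of the clause headed by 'convinced'; does not c-command the reflexive — cannot bind it (Principle A).
— Max: possessor inside the subject DP of the clause headed by 'reminded'; does not c-command the reflexive — cannot bind it (Principle A).
— Max's assistant: subject of the clause headed by 'reminded'; c-commands the reflexive within its binding domain — allowed (Principle A).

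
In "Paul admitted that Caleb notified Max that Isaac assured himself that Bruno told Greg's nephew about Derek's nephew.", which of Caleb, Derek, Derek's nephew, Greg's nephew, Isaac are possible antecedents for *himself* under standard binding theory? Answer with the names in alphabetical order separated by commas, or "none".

*himself* is a reflexive; Principle A requires it to be bound within its binding domain — the clause headed by 'assured'.
— Caleb: subject of the clause headed by 'notified'; c-commands the reflexive but lies outside its binding domain — cannot bind it (Principle A).
— Derek: possessor inside the second object DP of the clause headed by 'told'; does not c-command the reflexive — cannot bind it (Principle A).
— Derek's nephew: second object of the clause headed by 'told'; does not c-command the reflexive — cannot bind it (Principle A).
— Greg's nephew: object of the clause headed by 'told'; does not c-command the reflexive — cannot bind it (Principle A).
— Isaac: subject of the clause headed by 'assured'; c-commands the reflexive within its binding domain — allowed (Principle A).

Isaac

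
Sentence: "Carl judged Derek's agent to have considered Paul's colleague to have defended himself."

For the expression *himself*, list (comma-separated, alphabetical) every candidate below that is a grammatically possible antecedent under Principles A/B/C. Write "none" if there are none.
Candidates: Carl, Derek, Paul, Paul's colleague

*himself* is a reflexive; Principle A requires it to be bound within its binding domain — the clause headed by 'defended'.
— Carl: subject of the matrix clause; c-commands the reflexive but lies outside its binding domain — cannot bind it (Principle A).
— Derek: possessor inside the subject DP of the clause headed by 'considered'; does not c-command the reflexive — cannot bind it (Principle A).
— Paul: possessor inside the subject DP of the clause headed by 'defended'; does not c-command the reflexive — cannot bind it (Principle A).
— Paul's colleague: subject of the clause headed by 'defended'; c-commands the reflexive within its binding domain — allowed (Principle A).

Paul's colleague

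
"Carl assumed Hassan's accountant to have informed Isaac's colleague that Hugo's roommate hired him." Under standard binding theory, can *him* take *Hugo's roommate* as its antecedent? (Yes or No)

*him* is a pronoun; Principle B requires it to be free in its binding domain — the clause headed by 'hired'.
— Hugo's roommate: subject of the clause headed by 'hired'; c-commands the pronoun within its binding domain — blocked (Principle B).

No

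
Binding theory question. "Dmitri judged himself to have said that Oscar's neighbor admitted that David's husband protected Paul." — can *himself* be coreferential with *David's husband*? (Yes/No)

No

*himself* is a reflexive; Principle A requires it to be bound within its binding domain — the matrix clause.
— David's husband: subject of the clause headed by 'protected'; does not c-command the reflexive — cannot bind it (Principle A).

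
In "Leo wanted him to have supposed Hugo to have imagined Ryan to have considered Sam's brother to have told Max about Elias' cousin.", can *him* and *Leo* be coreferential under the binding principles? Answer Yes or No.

No

*Leo* is an R-expression; Principle C requires it to be free (not bound by any c-commanding expression).
— him: subject of the clause headed by 'supposed'; the R-expression locally c-commands the pronoun — coreference blocked (Principle B on the pronoun).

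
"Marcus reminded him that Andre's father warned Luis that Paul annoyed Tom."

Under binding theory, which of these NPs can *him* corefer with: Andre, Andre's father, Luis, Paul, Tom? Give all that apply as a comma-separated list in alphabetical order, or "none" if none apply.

*him* is a pronoun; Principle B requires it to be free in its binding domain — the matrix clause.
— Andre: possessor inside the subject DP of the clause headed by 'warned'; is c-commanded by the pronoun; coreference would bind this R-expression — blocked (Principle C).
— Andre's father: subject of the clause headed by 'warned'; is c-commanded by the pronoun; coreference would bind this R-expression — blocked (Principle C).
— Luis: object of the clause headed by 'warned'; is c-commanded by the pronoun; coreference would bind this R-expression — blocked (Principle C).
— Paul: subject of the clause headed by 'annoyed'; is c-commanded by the pronoun; coreference would bind this R-expression — blocked (Principle C).
— Tom: object of the clause headed by 'annoyed'; is c-commanded by the pronoun; coreference would bind this R-expression — blocked (Principle C).

none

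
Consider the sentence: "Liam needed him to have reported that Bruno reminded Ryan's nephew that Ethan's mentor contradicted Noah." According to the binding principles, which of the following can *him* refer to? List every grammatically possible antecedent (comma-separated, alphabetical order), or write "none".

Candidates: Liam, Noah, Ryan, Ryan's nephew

none

*him* is a pronoun; Principle B requires it to be free in its binding domain — the matrix clause.
— Liam: subject of the matrix clause; c-commands the pronoun within its binding domain — blocked (Principle B).
— Noah: object of the clause headed by 'contradicted'; is c-commanded by the pronoun; coreference would bind this R-expression — blocked (Principle C).
— Ryan: possessor inside the object DP of the clause headed by 'reminded'; is c-commanded by the pronoun; coreference would bind this R-expression — blocked (Principle C).
— Ryan's nephew: object of the clause headed by 'reminded'; is c-commanded by the pronoun; coreference would bind this R-expression — blocked (Principle C).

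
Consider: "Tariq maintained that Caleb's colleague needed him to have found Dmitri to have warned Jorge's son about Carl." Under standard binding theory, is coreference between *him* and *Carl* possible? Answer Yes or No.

No

*Carl* is an R-expression; Principle C requires it to be free (not bound by any c-commanding expression).
— him: subject of the clause headed by 'found'; the pronoun c-commands the R-expression — coreference blocked (Principle C).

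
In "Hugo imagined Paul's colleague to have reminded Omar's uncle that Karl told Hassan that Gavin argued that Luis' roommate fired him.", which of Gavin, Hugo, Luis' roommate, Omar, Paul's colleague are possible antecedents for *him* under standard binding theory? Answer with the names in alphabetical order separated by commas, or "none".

*him* is a pronoun; Principle B requires it to be free in its binding domain — the clause headed by 'fired'.
— Gavin: subject of the clause headed by 'argued'; c-commands the pronoun but lies outside its binding domain — allowed.
— Hugo: subject of the matrix clause; c-commands the pronoun but lies outside its binding domain — allowed.
— Luis' roommate: subject of the clause headed by 'fired'; c-commands the pronoun within its binding domain — blocked (Principle B).
— Omar: possessor inside the object DP of the clause headed by 'reminded'; does not c-command the pronoun — Principle B does not apply; allowed.
— Paul's colleague: subject of the clause headed by 'reminded'; c-commands the pronoun but lies outside its binding domain — allowed.

Gavin, Hugo, Omar, Paul's colleague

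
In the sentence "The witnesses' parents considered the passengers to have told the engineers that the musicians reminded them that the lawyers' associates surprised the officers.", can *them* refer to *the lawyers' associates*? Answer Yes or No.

*them* is a pronoun; Principle B requires it to be free in its binding domain — the clause headed by 'reminded'.
— the lawyers' associates: subject of the clause headed by 'surprised'; is c-commanded by the pronoun; coreference would bind this R-expression — blocked (Principle C).

No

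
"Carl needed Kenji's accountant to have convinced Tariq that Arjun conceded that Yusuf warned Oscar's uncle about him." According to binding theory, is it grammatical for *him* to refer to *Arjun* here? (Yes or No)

*Arjun* is an R-expression; Principle C requires it to be free (not bound by any c-commanding expression).
— him: second object of the clause headed by 'warned'; the pronoun does not c-command the R-expression — coreference allowed.

Yes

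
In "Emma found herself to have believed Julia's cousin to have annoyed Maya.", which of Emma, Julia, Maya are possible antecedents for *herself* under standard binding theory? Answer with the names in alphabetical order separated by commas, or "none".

Emma

*herself* is a reflexive; Principle A requires it to be bound within its binding domain — the matrix clause.
— Emma: subject of the matrix clause; c-commands the reflexive within its binding domain — allowed (Principle A).
— Julia: possessor inside the subject DP of the clause headed by 'annoyed'; does not c-command the reflexive — cannot bind it (Principle A).
— Maya: object of the clause headed by 'annoyed'; does not c-command the reflexive — cannot bind it (Principle A).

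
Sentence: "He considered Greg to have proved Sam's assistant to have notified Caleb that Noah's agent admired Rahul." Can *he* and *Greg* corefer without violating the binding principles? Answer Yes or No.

No

*Greg* is an R-expression; Principle C requires it to be free (not bound by any c-commanding expression).
— he: subject of the matrix clause; the pronoun c-commands the R-expression — coreference blocked (Principle C).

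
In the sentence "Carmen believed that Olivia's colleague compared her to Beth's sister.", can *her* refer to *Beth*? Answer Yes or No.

*her* is a pronoun; Principle B requires it to be free in its binding domain — the clause headed by 'compared'.
— Beth: possessor inside the second object DP of the clause headed by 'compared'; is c-commanded by the pronoun; coreference would bind this R-expression — blocked (Principle C).

No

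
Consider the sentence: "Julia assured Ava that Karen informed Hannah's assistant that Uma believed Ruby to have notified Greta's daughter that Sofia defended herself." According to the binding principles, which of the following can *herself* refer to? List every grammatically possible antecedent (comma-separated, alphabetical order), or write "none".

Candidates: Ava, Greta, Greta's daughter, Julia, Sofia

Sofia

*herself* is a reflexive; Principle A requires it to be bound within its binding domain — the clause headed by 'defended'.
— Ava: object of the matrix clause; c-commands the reflexive but lies outside its binding domain — cannot bind it (Principle A).
— Greta: possessor inside the object DP of the clause headed by 'notified'; does not c-command the reflexive — cannot bind it (Principle A).
— Greta's daughter: object of the clause headed by 'notified'; c-commands the reflexive but lies outside its binding domain — cannot bind it (Principle A).
— Julia: subject of the matrix clause; c-commands the reflexive but lies outside its binding domain — cannot bind it (Principle A).
— Sofia: subject of the clause headed by 'defended'; c-commands the reflexive within its binding domain — allowed (Principle A).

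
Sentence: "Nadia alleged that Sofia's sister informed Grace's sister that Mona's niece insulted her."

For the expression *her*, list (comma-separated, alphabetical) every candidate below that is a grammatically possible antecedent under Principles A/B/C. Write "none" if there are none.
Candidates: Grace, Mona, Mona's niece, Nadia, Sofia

*her* is a pronoun; Principle B requires it to be free in its binding domain — the clause headed by 'insulted'.
— Grace: possessor inside the object DP of the clause headed by 'informed'; does not c-command the pronoun — Principle B does not apply; allowed.
— Mona: possessor inside the subject DP of the clause headed by 'insulted'; does not c-command the pronoun — Principle B does not apply; allowed.
— Mona's niece: subject of the clause headed by 'insulted'; c-commands the pronoun within its binding domain — blocked (Principle B).
— Nadia: subject of the matrix clause; c-commands the pronoun but lies outside its binding domain — allowed.
— Sofia: possessor inside the subject DP of the clause headed by 'informed'; does not c-command the pronoun — Principle B does not apply; allowed.

Grace, Mona, Nadia, Sofia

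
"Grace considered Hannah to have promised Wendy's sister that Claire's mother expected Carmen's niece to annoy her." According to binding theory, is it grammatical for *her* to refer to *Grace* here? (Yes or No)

*Grace* is an R-expression; Principle C requires it to be free (not bound by any c-commanding expression).
— her: object of the clause headed by 'annoy'; the pronoun does not c-command the R-expression — coreference allowed.

Yes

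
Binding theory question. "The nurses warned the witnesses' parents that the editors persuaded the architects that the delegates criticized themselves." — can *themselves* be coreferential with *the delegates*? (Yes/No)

*themselves* is a reflexive; Principle A requires it to be bound within its binding domain — the clause headed by 'criticized'.
— the delegates: subject of the clause headed by 'criticized'; c-commands the reflexive within its binding domain — allowed (Principle A).

Yes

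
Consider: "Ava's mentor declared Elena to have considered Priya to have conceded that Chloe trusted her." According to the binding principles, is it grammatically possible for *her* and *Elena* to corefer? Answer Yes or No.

*her* is a pronoun; Principle B requires it to be free in its binding domain — the clause headed by 'trusted'.
— Elena: subject of the clause headed by 'considered'; c-commands the pronoun but lies outside its binding domain — allowed.

Yes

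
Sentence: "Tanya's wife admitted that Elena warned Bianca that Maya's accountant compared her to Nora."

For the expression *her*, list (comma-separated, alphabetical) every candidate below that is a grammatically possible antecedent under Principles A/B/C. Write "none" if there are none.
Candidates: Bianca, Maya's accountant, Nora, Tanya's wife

Bianca, Tanya's wife

*her* is a pronoun; Principle B requires it to be free in its binding domain — the clause headed by 'compared'.
— Bianca: object of the clause headed by 'warned'; c-commands the pronoun but lies outside its binding domain — allowed.
— Maya's accountant: subject of the clause headed by 'compared'; c-commands the pronoun within its binding domain — blocked (Principle B).
— Nora: second object of the clause headed by 'compared'; is c-commanded by the pronoun; coreference would bind this R-expression — blocked (Principle C).
— Tanya's wife: subject of the matrix clause; c-commands the pronoun but lies outside its binding domain — allowed.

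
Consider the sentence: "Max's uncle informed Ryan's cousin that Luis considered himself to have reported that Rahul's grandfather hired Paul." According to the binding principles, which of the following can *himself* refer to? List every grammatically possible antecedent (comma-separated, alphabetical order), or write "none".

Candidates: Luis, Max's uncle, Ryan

Luis

*himself* is a reflexive; Principle A requires it to be bound within its binding domain — the clause headed by 'considered'.
— Luis: subject of the clause headed by 'considered'; c-commands the reflexive within its binding domain — allowed (Principle A).
— Max's uncle: subject of the matrix clause; c-commands the reflexive but lies outside its binding domain — cannot bind it (Principle A).
— Ryan: possessor inside the object DP of the matrix clause; does not c-command the reflexive — cannot bind it (Principle A).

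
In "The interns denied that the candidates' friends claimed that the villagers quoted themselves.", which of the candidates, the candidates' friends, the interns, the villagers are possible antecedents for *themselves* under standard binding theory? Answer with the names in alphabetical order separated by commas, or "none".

the villagers

*themselves* is a reflexive; Principle A requires it to be bound within its binding domain — the clause headed by 'quoted'.
— the candidates: possessor inside the subject DP of the clause headed by 'claimed'; does not c-command the reflexive — cannot bind it (Principle A).
— the candidates' friends: subject of the clause headed by 'claimed'; c-commands the reflexive but lies outside its binding domain — cannot bind it (Principle A).
— the interns: subject of the matrix clause; c-commands the reflexive but lies outside its binding domain — cannot bind it (Principle A).
— the villagers: subject of the clause headed by 'quoted'; c-commands the reflexive within its binding domain — allowed (Principle A).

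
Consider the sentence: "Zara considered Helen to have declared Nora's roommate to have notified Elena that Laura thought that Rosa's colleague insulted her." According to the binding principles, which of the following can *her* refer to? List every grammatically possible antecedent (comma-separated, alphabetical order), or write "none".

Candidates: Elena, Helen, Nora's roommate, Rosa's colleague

*her* is a pronoun; Principle B requires it to be free in its binding domain — the clause headed by 'insulted'.
— Elena: object of the clause headed by 'notified'; c-commands the pronoun but lies outside its binding domain — allowed.
— Helen: subject of the clause headed by 'declared'; c-commands the pronoun but lies outside its binding domain — allowed.
— Nora's roommate: subject of the clause headed by 'notified'; c-commands the pronoun but lies outside its binding domain — allowed.
— Rosa's colleague: subject of the clause headed by 'insulted'; c-commands the pronoun within its binding domain — blocked (Principle B).

Elena, Helen, Nora's roommate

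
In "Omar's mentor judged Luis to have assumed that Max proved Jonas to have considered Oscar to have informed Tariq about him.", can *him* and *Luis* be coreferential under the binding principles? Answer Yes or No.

*Luis* is an R-expression; Principle C requires it to be free (not bound by any c-commanding expression).
— him: second object of the clause headed by 'informed'; the pronoun does not c-command the R-expression — coreference allowed.

Yes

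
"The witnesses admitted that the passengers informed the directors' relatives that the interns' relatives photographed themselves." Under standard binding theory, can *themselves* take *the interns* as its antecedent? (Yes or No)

*themselves* is a reflexive; Principle A requires it to be bound within its binding domain — the clause headed by 'photographed'.
— the interns: possessor inside the subject DP of the clause headed by 'photographed'; does not c-command the reflexive — cannot bind it (Principle A).

No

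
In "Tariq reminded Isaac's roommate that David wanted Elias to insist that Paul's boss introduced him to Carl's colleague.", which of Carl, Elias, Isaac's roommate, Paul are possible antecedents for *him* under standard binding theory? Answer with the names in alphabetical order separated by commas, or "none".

*him* is a pronoun; Principle B requires it to be free in its binding domain — the clause headed by 'introduced'.
— Carl: possessor inside the second object DP of the clause headed by 'introduced'; is c-commanded by the pronoun; coreference would bind this R-expression — blocked (Principle C).
— Elias: subject of the clause headed by 'insist'; c-commands the pronoun but lies outside its binding domain — allowed.
— Isaac's roommate: object of the matrix clause; c-commands the pronoun but lies outside its binding domain — allowed.
— Paul: possessor inside the subject DP of the clause headed by 'introduced'; does not c-command the pronoun — Principle B does not apply; allowed.

Elias, Isaac's roommate, Paul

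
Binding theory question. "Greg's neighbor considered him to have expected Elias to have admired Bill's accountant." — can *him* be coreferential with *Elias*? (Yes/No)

*him* is a pronoun; Principle B requires it to be free in its binding domain — the matrix clause.
— Elias: subject of the clause headed by 'admired'; is c-commanded by the pronoun; coreference would bind this R-expression — blocked (Principle C).

No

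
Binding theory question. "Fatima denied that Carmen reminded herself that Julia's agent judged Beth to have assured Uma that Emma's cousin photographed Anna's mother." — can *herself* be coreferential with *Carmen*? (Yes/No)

*herself* is a reflexive; Principle A requires it to be bound within its binding domain — the clause headed by 'reminded'.
— Carmen: subject of the clause headed by 'reminded'; c-commands the reflexive within its binding domain — allowed (Principle A).

Yes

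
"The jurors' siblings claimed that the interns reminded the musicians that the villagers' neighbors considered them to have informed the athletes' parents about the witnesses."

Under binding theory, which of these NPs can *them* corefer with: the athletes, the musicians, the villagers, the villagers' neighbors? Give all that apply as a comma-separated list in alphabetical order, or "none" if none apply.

the musicians, the villagers

*them* is a pronoun; Principle B requires it to be free in its binding domain — the clause headed by 'considered'.
— the athletes: possessor inside the object DP of the clause headed by 'informed'; is c-commanded by the pronoun; coreference would bind this R-expression — blocked (Principle C).
— the musicians: object of the clause headed by 'reminded'; c-commands the pronoun but lies outside its binding domain — allowed.
— the villagers: possessor inside the subject DP of the clause headed by 'considered'; does not c-command the pronoun — Principle B does not apply; allowed.
— the villagers' neighbors: subject of the clause headed by 'considered'; c-commands the pronoun within its binding domain — blocked (Principle B).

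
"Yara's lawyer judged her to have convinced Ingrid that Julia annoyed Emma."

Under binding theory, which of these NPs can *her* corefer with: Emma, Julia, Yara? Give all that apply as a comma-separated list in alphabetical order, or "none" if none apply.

Yara

*her* is a pronoun; Principle B requires it to be free in its binding domain — the matrix clause.
— Emma: object of the clause headed by 'annoyed'; is c-commanded by the pronoun; coreference would bind this R-expression — blocked (Principle C).
— Julia: subject of the clause headed by 'annoyed'; is c-commanded by the pronoun; coreference would bind this R-expression — blocked (Principle C).
— Yara: possessor inside the subject DP of the matrix clause; does not c-command the pronoun — Principle B does not apply; allowed.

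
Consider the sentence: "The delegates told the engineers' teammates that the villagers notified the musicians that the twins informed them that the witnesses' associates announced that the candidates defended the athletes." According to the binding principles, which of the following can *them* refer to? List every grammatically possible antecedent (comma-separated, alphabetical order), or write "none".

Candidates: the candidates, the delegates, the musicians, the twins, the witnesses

the delegates, the musicians

*them* is a pronoun; Principle B requires it to be free in its binding domain — the clause headed by 'informed'.
— the candidates: subject of the clause headed by 'defended'; is c-commanded by the pronoun; coreference would bind this R-expression — blocked (Principle C).
— the delegates: subject of the matrix clause; c-commands the pronoun but lies outside its binding domain — allowed.
— the musicians: object of the clause headed by 'notified'; c-commands the pronoun but lies outside its binding domain — allowed.
— the twins: subject of the clause headed by 'informed'; c-commands the pronoun within its binding domain — blocked (Principle B).
— the witnesses: possessor inside the subject DP of the clause headed by 'announced'; is c-commanded by the pronoun; coreference would bind this R-expression — blocked (Principle C).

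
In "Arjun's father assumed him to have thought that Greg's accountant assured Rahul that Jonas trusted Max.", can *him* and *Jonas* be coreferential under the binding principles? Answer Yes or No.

*Jonas* is an R-expression; Principle C requires it to be free (not bound by any c-commanding expression).
— him: subject of the clause headed by 'thought'; the pronoun c-commands the R-expression — coreference blocked (Principle C).

No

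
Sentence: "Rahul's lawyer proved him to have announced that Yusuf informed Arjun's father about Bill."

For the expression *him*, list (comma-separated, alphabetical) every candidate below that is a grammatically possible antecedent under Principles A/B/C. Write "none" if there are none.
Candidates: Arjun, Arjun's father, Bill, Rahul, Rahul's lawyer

*him* is a pronoun; Principle B requires it to be free in its binding domain — the matrix clause.
— Arjun: possessor inside the object DP of the clause headed by 'informed'; is c-commanded by the pronoun; coreference would bind this R-expression — blocked (Principle C).
— Arjun's father: object of the clause headed by 'informed'; is c-commanded by the pronoun; coreference would bind this R-expression — blocked (Principle C).
— Bill: second object of the clause headed by 'informed'; is c-commanded by the pronoun; coreference would bind this R-expression — blocked (Principle C).
— Rahul: possessor inside the subject DP of the matrix clause; does not c-command the pronoun — Principle B does not apply; allowed.
— Rahul's lawyer: subject of the matrix clause; c-commands the pronoun within its binding domain — blocked (Principle B).

Rahul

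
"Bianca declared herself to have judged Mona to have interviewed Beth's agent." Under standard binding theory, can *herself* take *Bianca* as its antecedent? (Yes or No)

Yes

*herself* is a reflexive; Principle A requires it to be bound within its binding domain — the matrix clause.
— Bianca: subject of the matrix clause; c-commands the reflexive within its binding domain — allowed (Principle A).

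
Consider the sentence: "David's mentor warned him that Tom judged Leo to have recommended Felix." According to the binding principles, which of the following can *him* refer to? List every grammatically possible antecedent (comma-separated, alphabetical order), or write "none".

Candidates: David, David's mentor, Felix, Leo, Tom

*him* is a pronoun; Principle B requires it to be free in its binding domain — the matrix clause.
— David: possessor inside the subject DP of the matrix clause; does not c-command the pronoun — Principle B does not apply; allowed.
— David's mentor: subject of the matrix clause; c-commands the pronoun within its binding domain — blocked (Principle B).
— Felix: object of the clause headed by 'recommended'; is c-commanded by the pronoun; coreference would bind this R-expression — blocked (Principle C).
— Leo: subject of the clause headed by 'recommended'; is c-commanded by the pronoun; coreference would bind this R-expression — blocked (Principle C).
— Tom: subject of the clause headed by 'judged'; is c-commanded by the pronoun; coreference would bind this R-expression — blocked (Principle C).

David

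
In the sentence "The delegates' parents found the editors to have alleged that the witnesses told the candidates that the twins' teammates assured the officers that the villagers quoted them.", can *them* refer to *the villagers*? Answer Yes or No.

*them* is a pronoun; Principle B requires it to be free in its binding domain — the clause headed by 'quoted'.
— the villagers: subject of the clause headed by 'quoted'; c-commands the pronoun within its binding domain — blocked (Principle B).

No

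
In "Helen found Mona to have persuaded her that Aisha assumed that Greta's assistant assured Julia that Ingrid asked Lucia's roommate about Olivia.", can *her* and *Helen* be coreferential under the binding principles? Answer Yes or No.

*Helen* is an R-expression; Principle C requires it to be free (not bound by any c-commanding expression).
— her: object of the clause headed by 'persuaded'; the pronoun does not c-command the R-expression — coreference allowed.

Yes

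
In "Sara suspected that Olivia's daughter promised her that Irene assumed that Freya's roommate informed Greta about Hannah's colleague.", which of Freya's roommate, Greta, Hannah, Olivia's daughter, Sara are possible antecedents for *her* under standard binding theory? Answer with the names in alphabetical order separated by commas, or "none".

*her* is a pronoun; Principle B requires it to be free in its binding domain — the clause headed by 'promised'.
— Freya's roommate: subject of the clause headed by 'informed'; is c-commanded by the pronoun; coreference would bind this R-expression — blocked (Principle C).
— Greta: object of the clause headed by 'informed'; is c-commanded by the pronoun; coreference would bind this R-expression — blocked (Principle C).
— Hannah: possessor inside the second object DP of the clause headed by 'informed'; is c-commanded by the pronoun; coreference would bind this R-expression — blocked (Principle C).
— Olivia's daughter: subject of the clause headed by 'promised'; c-commands the pronoun within its binding domain — blocked (Principle B).
— Sara: subject of the matrix clause; c-commands the pronoun but lies outside its binding domain — allowed.

Sara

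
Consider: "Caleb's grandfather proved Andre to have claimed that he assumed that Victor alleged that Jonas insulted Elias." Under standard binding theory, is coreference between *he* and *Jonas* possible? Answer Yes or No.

*Jonas* is an R-expression; Principle C requires it to be free (not bound by any c-commanding expression).
— he: subject of the clause headed by 'assumed'; the pronoun c-commands the R-expression — coreference blocked (Principle C).

No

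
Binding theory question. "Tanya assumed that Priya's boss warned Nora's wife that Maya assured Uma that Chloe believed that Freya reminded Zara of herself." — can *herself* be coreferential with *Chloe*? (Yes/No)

No

*herself* is a reflexive; Principle A requires it to be bound within its binding domain — the clause headed by 'reminded'.
— Chloe: subject of the clause headed by 'believed'; c-commands the reflexive but lies outside its binding domain — cannot bind it (Principle A).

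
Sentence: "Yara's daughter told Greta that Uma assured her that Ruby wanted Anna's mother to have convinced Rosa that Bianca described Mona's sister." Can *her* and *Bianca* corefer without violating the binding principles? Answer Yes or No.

No

*Bianca* is an R-expression; Principle C requires it to be free (not bound by any c-commanding expression).
— her: object of the clause headed by 'assured'; the pronoun c-commands the R-expression — coreference blocked (Principle C).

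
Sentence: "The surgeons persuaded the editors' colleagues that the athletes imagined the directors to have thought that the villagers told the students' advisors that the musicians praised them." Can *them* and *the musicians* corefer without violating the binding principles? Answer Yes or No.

No

*the musicians* is an R-expression; Principle C requires it to be free (not bound by any c-commanding expression).
— them: object of the clause headed by 'praised'; the R-expression locally c-commands the pronoun — coreference blocked (Principle B on the pronoun).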